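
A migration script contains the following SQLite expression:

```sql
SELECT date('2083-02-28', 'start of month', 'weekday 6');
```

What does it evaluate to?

`start of month` rewinds 2083-02-28 to 2083-02-01.
`weekday 6` advances to the next Saturday; 2083-02-01 is a Monday, so it moves forward to 2083-02-06.

2083-02-06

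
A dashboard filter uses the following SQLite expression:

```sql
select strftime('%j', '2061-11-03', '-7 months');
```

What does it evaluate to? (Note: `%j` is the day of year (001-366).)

First apply '-7 months': 2061-11-03 → 2061-04-03.
Day-of-year for 2061-04-03: days since 2061-01-01 inclusive = 93, zero-padded to 093.

093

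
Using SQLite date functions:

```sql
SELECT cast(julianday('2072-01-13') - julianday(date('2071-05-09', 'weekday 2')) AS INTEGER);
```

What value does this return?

246

`weekday 2` advances to the next Tuesday; 2071-05-09 is a Saturday, so it moves forward to 2071-05-12.
19 days remain in May 2071 after the 12th (31 − 12).
Full months from June 2071 through December 2071 contribute their day counts.
Then 13 days into January 2072.
Total: 19 + 30 + 31 + 31 + 30 + 31 + 30 + 31 + 13 = 246.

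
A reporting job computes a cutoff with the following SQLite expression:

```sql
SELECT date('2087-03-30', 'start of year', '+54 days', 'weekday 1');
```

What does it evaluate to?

`start of year` rewinds 2087-03-30 to 2087-01-01.
Applying '+54 days' to 2087-01-01: counting 54 days forward gives 2087-02-24.
`weekday 1` advances to the next Monday; 2087-02-24 is already a Monday, so it stays at 2087-02-24.

2087-02-24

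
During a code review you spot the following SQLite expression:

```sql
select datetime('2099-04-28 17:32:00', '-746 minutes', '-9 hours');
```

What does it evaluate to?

2099-04-27 20:06:00

746 minutes = 12h 26m; -746 minutes from 2099-04-28 17:32:00 is 2099-04-28 05:06:00.
-9 hours from 2099-04-28 05:06:00 is 2099-04-27 20:06:00 (crosses midnight).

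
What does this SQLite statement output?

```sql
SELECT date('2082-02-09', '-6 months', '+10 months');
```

Adding -6 months to 2082-02-09 gives 2081-08-09.
Adding +10 months to 2081-08-09 gives 2082-06-09.

2082-06-09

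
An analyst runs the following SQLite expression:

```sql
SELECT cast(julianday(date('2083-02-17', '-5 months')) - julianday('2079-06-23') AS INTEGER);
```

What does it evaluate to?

Adding -5 months to 2083-02-17 gives 2082-09-17.
7 days remain in June 2079 after the 23rd (30 − 23).
Full months from July 2079 through August 2082 contribute their day counts.
Then 17 days into September 2082.
Total: 7 + 31 + 31 + 30 + 31 + 30 + 31 + 31 + 29 + 31 + 30 + 31 + 30 + 31 + 31 + 30 + 31 + 30 + 31 + 31 + 28 + 31 + 30 + 31 + 30 + 31 + 31 + 30 + 31 + 30 + 31 + 31 + 28 + 31 + 30 + 31 + 30 + 31 + 31 + 17 = 1182.

1182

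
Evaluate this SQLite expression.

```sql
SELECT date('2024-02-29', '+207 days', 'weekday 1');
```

Applying '+207 days' to 2024-02-29: counting 207 days forward gives 2024-09-23.
`weekday 1` advances to the next Monday; 2024-09-23 is already a Monday, so it stays at 2024-09-23.

2024-09-23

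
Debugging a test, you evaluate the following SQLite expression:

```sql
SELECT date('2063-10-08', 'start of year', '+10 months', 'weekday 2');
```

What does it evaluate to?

`start of year` rewinds 2063-10-08 to 2063-01-01.
Adding +10 months to 2063-01-01 gives 2063-11-01.
`weekday 2` advances to the next Tuesday; 2063-11-01 is a Thursday, so it moves forward to 2063-11-06.

2063-11-06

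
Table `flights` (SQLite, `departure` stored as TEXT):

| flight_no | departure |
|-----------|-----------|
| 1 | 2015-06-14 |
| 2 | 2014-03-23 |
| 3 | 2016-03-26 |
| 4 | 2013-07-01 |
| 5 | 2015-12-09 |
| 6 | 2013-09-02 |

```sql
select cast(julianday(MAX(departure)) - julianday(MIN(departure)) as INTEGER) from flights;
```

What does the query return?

999

MIN = 2013-07-01, MAX = 2016-03-26.
30 days remain in July 2013 after the 1st (31 − 1).
Full months from August 2013 through February 2016 contribute their day counts.
Then 26 days into March 2016.
Total: 30 + 31 + 30 + 31 + 30 + 31 + 31 + 28 + 31 + 30 + 31 + 30 + 31 + 31 + 30 + 31 + 30 + 31 + 31 + 28 + 31 + 30 + 31 + 30 + 31 + 31 + 30 + 31 + 30 + 31 + 31 + 29 + 26 = 999.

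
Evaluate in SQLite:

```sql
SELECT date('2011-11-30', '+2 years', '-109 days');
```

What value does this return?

Adding +2 years to 2011-11-30 gives 2013-11-30.
Applying '-109 days' to 2013-11-30: counting 109 days back gives 2013-08-13.

2013-08-13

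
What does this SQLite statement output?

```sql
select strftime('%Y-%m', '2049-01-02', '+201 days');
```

2049-07

First apply '+201 days': 2049-01-02 → 2049-07-22.
`%Y-%m` extracts the year-month: 2049-07.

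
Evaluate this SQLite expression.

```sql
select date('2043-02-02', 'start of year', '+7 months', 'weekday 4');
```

2043-08-06

`start of year` rewinds 2043-02-02 to 2043-01-01.
Adding +7 months to 2043-01-01 gives 2043-08-01.
`weekday 4` advances to the next Thursday; 2043-08-01 is a Saturday, so it moves forward to 2043-08-06.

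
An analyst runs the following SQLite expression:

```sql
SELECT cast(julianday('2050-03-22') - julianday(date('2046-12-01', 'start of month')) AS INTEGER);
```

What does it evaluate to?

`start of month` rewinds 2046-12-01 to 2046-12-01.
30 days remain in December 2046 after the 1st (31 − 1).
Full months from January 2047 through February 2050 contribute their day counts.
Then 22 days into March 2050.
Total: 30 + 31 + 28 + 31 + 30 + 31 + 30 + 31 + 31 + 30 + 31 + 30 + 31 + 31 + 29 + 31 + 30 + 31 + 30 + 31 + 31 + 30 + 31 + 30 + 31 + 31 + 28 + 31 + 30 + 31 + 30 + 31 + 31 + 30 + 31 + 30 + 31 + 31 + 28 + 22 = 1207.

1207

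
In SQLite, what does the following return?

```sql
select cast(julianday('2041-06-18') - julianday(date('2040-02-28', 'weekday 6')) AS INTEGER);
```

472

`weekday 6` advances to the next Saturday; 2040-02-28 is a Tuesday, so it moves forward to 2040-03-03.
28 days remain in March 2040 after the 3rd (31 − 3).
Full months from April 2040 through May 2041 contribute their day counts.
Then 18 days into June 2041.
Total: 28 + 30 + 31 + 30 + 31 + 31 + 30 + 31 + 30 + 31 + 31 + 28 + 31 + 30 + 31 + 18 = 472.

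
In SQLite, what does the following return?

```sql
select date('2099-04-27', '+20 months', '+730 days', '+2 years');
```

2104-12-27

Adding +20 months to 2099-04-27 gives 2100-12-27.
Applying '+730 days' to 2100-12-27: counting 730 days forward gives 2102-12-27.
Adding +2 years to 2102-12-27 gives 2104-12-27.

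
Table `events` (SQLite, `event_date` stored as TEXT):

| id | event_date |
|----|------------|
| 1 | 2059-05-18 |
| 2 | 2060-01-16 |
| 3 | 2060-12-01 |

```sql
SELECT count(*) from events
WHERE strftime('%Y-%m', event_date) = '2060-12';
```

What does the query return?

Rows with year-month 2060-12: 2060-12-01 → 1.

1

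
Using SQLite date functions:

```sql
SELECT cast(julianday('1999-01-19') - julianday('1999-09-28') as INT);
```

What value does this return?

12 days remain in January 1999 after the 19th (31 − 19).
Full months from February 1999 through August 1999 contribute their day counts.
Then 28 days into September 1999.
Total: 12 + 28 + 31 + 30 + 31 + 30 + 31 + 31 + 28 = 252.
The subtraction is earlier − later, so the result is −252 → -252.

-252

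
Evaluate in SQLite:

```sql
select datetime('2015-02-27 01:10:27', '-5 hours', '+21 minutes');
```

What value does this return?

-5 hours from 2015-02-27 01:10:27 is 2015-02-26 20:10:27 (crosses midnight).
+21 minutes from 2015-02-26 20:10:27 is 2015-02-26 20:31:27.

2015-02-26 20:31:27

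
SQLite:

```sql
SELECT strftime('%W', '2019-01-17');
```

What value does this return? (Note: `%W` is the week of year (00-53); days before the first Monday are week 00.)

2019-01-17 is a Thursday. SQLite's %W counts Mondays since the year started; the result is 02.

02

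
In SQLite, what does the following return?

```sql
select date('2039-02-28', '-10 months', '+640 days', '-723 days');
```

Adding -10 months to 2039-02-28 gives 2038-04-28.
Applying '+640 days' to 2038-04-28: counting 640 days forward gives 2040-01-28.
Applying '-723 days' to 2040-01-28: counting 723 days back gives 2038-02-04.

2038-02-04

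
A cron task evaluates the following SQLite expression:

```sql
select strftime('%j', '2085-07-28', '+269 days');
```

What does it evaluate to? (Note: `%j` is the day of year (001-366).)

First apply '+269 days': 2085-07-28 → 2086-04-23.
Day-of-year for 2086-04-23: days since 2086-01-01 inclusive = 113, zero-padded to 113.

113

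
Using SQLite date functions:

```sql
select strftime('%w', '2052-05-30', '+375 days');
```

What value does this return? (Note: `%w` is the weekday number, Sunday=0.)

1

First apply '+375 days': 2052-05-30 → 2053-06-09.
2053-06-09 is a Monday; with Sunday=0 that is 1.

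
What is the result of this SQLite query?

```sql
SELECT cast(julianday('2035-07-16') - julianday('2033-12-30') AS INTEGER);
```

1 day remains in December 2033 after the 30th (31 − 30).
Full months from January 2034 through June 2035 contribute their day counts.
Then 16 days into July 2035.
Total: 1 + 31 + 28 + 31 + 30 + 31 + 30 + 31 + 31 + 30 + 31 + 30 + 31 + 31 + 28 + 31 + 30 + 31 + 30 + 16 = 563.

563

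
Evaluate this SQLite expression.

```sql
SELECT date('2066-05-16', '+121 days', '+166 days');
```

Applying '+121 days' to 2066-05-16: counting 121 days forward gives 2066-09-14.
Applying '+166 days' to 2066-09-14: counting 166 days forward gives 2067-02-27.

2067-02-27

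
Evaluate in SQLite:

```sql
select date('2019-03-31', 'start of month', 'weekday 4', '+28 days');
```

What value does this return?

`start of month` rewinds 2019-03-31 to 2019-03-01.
`weekday 4` advances to the next Thursday; 2019-03-01 is a Friday, so it moves forward to 2019-03-07.
March 2019 has 31 days; 24 remain after the 7th, so 25 days reach 2019-04-01.
Advancing 3 more days within April lands on 2019-04-04.

2019-04-04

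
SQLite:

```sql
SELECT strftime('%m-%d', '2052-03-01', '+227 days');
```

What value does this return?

First apply '+227 days': 2052-03-01 → 2052-10-14.
`%m-%d` extracts the month-day: 10-14.

10-14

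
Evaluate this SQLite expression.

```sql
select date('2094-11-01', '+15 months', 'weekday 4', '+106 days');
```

2096-05-18

Adding +15 months to 2094-11-01 gives 2096-02-01.
`weekday 4` advances to the next Thursday; 2096-02-01 is a Wednesday, so it moves forward to 2096-02-02.
Applying '+106 days' to 2096-02-02: counting 106 days forward gives 2096-05-18.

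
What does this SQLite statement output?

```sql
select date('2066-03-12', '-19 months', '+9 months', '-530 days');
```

2063-11-29

Adding -19 months to 2066-03-12 gives 2064-08-12.
Adding +9 months to 2064-08-12 gives 2065-05-12.
Applying '-530 days' to 2065-05-12: counting 530 days back gives 2063-11-29.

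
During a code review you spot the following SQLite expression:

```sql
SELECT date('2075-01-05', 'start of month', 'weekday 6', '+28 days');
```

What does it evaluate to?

`start of month` rewinds 2075-01-05 to 2075-01-01.
`weekday 6` advances to the next Saturday; 2075-01-01 is a Tuesday, so it moves forward to 2075-01-05.
January 2075 has 31 days; 26 remain after the 5th, so 27 days reach 2075-02-01.
Advancing 1 more day within February lands on 2075-02-02.

2075-02-02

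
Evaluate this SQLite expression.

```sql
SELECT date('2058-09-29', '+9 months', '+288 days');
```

Adding +9 months to 2058-09-29 gives 2059-06-29.
Applying '+288 days' to 2059-06-29: counting 288 days forward gives 2060-04-12.

2060-04-12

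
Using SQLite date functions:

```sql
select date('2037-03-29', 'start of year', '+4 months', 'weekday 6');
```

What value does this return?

`start of year` rewinds 2037-03-29 to 2037-01-01.
Adding +4 months to 2037-01-01 gives 2037-05-01.
`weekday 6` advances to the next Saturday; 2037-05-01 is a Friday, so it moves forward to 2037-05-02.

2037-05-02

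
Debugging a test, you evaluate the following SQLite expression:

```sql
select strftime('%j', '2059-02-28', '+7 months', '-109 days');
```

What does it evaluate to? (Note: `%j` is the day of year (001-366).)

162

First apply '+7 months', '-109 days': 2059-02-28 → 2059-06-11.
Day-of-year for 2059-06-11: days since 2059-01-01 inclusive = 162, zero-padded to 162.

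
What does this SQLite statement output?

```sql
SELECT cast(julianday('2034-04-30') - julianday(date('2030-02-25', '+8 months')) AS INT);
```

1283

Adding +8 months to 2030-02-25 gives 2030-10-25.
6 days remain in October 2030 after the 25th (31 − 25).
Full months from November 2030 through March 2034 contribute their day counts.
Then 30 days into April 2034.
Total: 6 + 30 + 31 + 31 + 28 + 31 + 30 + 31 + 30 + 31 + 31 + 30 + 31 + 30 + 31 + 31 + 29 + 31 + 30 + 31 + 30 + 31 + 31 + 30 + 31 + 30 + 31 + 31 + 28 + 31 + 30 + 31 + 30 + 31 + 31 + 30 + 31 + 30 + 31 + 31 + 28 + 31 + 30 = 1283.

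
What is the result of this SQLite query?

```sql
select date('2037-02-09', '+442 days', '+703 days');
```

Applying '+442 days' to 2037-02-09: counting 442 days forward gives 2038-04-27.
Applying '+703 days' to 2038-04-27: counting 703 days forward gives 2040-03-30.

2040-03-30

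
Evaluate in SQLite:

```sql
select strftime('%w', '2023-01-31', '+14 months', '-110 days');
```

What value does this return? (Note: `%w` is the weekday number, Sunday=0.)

First apply '+14 months', '-110 days': 2023-01-31 → 2023-12-12.
2023-12-12 is a Tuesday; with Sunday=0 that is 2.

2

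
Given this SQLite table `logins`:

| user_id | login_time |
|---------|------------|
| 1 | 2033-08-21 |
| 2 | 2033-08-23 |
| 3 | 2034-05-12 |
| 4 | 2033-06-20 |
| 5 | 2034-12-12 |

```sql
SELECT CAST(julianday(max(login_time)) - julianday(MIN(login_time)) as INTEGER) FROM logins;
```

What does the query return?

540

MIN = 2033-06-20, MAX = 2034-12-12.
10 days remain in June 2033 after the 20th (30 − 20).
Full months from July 2033 through November 2034 contribute their day counts.
Then 12 days into December 2034.
Total: 10 + 31 + 31 + 30 + 31 + 30 + 31 + 31 + 28 + 31 + 30 + 31 + 30 + 31 + 31 + 30 + 31 + 30 + 12 = 540.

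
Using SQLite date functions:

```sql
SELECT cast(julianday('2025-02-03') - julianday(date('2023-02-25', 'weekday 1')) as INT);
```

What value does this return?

`weekday 1` advances to the next Monday; 2023-02-25 is a Saturday, so it moves forward to 2023-02-27.
1 day remains in February 2023 after the 27th (28 − 27).
Full months from March 2023 through January 2025 contribute their day counts.
Then 3 days into February 2025.
Total: 1 + 31 + 30 + 31 + 30 + 31 + 31 + 30 + 31 + 30 + 31 + 31 + 29 + 31 + 30 + 31 + 30 + 31 + 31 + 30 + 31 + 30 + 31 + 31 + 3 = 707.

707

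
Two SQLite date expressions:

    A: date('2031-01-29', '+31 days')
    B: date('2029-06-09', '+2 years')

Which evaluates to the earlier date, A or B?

A = 2031-03-01.
B = 2031-06-09.
A is earlier.

A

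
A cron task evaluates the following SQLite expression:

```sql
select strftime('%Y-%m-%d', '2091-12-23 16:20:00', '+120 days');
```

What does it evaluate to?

First apply '+120 days': 2091-12-23 16:20:00 → 2092-04-21 16:20:00.
`%Y-%m-%d` extracts the ISO date: 2092-04-21.

2092-04-21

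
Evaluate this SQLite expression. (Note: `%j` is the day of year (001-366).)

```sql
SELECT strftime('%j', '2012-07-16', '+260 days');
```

092

First apply '+260 days': 2012-07-16 → 2013-04-02.
Day-of-year for 2013-04-02: days since 2013-01-01 inclusive = 92, zero-padded to 092.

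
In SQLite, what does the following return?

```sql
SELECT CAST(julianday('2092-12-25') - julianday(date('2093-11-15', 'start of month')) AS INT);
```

-311

`start of month` rewinds 2093-11-15 to 2093-11-01.
6 days remain in December 2092 after the 25th (31 − 25).
Full months from January 2093 through October 2093 contribute their day counts.
Then 1 day into November 2093.
Total: 6 + 31 + 28 + 31 + 30 + 31 + 30 + 31 + 31 + 30 + 31 + 1 = 311.
The subtraction is earlier − later, so the result is −311 → -311.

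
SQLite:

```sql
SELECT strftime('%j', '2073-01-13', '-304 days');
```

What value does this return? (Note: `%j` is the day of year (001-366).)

First apply '-304 days': 2073-01-13 → 2072-03-15.
Day-of-year for 2072-03-15: days since 2072-01-01 inclusive = 75, zero-padded to 075.

075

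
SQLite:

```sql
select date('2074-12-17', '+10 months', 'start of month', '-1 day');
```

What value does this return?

2075-09-30

Adding +10 months to 2074-12-17 gives 2075-10-17.
`start of month` rewinds 2075-10-17 to 2075-10-01.
Going back 1 day from 2075-10-01 reaches 2075-09-30 (last day of September, 30 days).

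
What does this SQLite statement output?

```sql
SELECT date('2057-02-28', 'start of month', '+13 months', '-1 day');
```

2058-02-28

`start of month` rewinds 2057-02-28 to 2057-02-01.
Adding +13 months to 2057-02-01 gives 2058-03-01.
Going back 1 day from 2058-03-01 reaches 2058-02-28 (last day of February, 28 days).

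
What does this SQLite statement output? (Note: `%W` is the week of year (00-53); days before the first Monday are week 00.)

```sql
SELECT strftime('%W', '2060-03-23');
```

2060-03-23 is a Tuesday. SQLite's %W counts Mondays since the year started; the result is 12.

12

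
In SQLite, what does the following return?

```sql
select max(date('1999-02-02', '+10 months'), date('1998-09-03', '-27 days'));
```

1999-12-02

date('1999-02-02', '+10 months') → 1999-12-02.
date('1998-09-03', '-27 days') → 1998-08-07.
Later of the two is 1999-12-02.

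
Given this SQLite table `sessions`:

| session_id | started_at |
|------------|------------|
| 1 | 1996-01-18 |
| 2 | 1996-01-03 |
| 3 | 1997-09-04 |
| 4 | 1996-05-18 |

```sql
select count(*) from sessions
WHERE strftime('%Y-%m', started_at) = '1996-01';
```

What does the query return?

2

Rows with year-month 1996-01: 1996-01-18, 1996-01-03 → 2.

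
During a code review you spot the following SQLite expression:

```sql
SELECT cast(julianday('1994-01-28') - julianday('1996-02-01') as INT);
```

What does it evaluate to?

-734

3 days remain in January 1994 after the 28th (31 − 28).
Full months from February 1994 through January 1996 contribute their day counts.
Then 1 day into February 1996.
Total: 3 + 28 + 31 + 30 + 31 + 30 + 31 + 31 + 30 + 31 + 30 + 31 + 31 + 28 + 31 + 30 + 31 + 30 + 31 + 31 + 30 + 31 + 30 + 31 + 31 + 1 = 734.
The subtraction is earlier − later, so the result is −734 → -734.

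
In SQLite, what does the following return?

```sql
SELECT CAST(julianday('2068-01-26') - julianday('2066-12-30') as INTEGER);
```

1 day remains in December 2066 after the 30th (31 − 30).
Full months from January 2067 through December 2067 contribute their day counts.
Then 26 days into January 2068.
Total: 1 + 31 + 28 + 31 + 30 + 31 + 30 + 31 + 31 + 30 + 31 + 30 + 31 + 26 = 392.

392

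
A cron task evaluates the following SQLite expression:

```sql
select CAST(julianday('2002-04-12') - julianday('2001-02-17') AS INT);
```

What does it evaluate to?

419

11 days remain in February 2001 after the 17th (28 − 17).
Full months from March 2001 through March 2002 contribute their day counts.
Then 12 days into April 2002.
Total: 11 + 31 + 30 + 31 + 30 + 31 + 31 + 30 + 31 + 30 + 31 + 31 + 28 + 31 + 12 = 419.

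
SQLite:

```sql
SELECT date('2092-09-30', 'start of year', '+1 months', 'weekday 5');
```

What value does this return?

2092-02-01

`start of year` rewinds 2092-09-30 to 2092-01-01.
Adding +1 month to 2092-01-01 gives 2092-02-01.
`weekday 5` advances to the next Friday; 2092-02-01 is already a Friday, so it stays at 2092-02-01.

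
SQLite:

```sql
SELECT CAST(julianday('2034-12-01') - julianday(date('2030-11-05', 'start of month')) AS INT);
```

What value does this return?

`start of month` rewinds 2030-11-05 to 2030-11-01.
29 days remain in November 2030 after the 1st (30 − 1).
Full months from December 2030 through November 2034 contribute their day counts.
Then 1 day into December 2034.
Total: 29 + 31 + 31 + 28 + 31 + 30 + 31 + 30 + 31 + 31 + 30 + 31 + 30 + 31 + 31 + 29 + 31 + 30 + 31 + 30 + 31 + 31 + 30 + 31 + 30 + 31 + 31 + 28 + 31 + 30 + 31 + 30 + 31 + 31 + 30 + 31 + 30 + 31 + 31 + 28 + 31 + 30 + 31 + 30 + 31 + 31 + 30 + 31 + 30 + 1 = 1491.

1491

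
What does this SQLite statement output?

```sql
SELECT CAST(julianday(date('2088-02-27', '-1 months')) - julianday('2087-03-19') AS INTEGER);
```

Adding -1 month to 2088-02-27 gives 2088-01-27.
12 days remain in March 2087 after the 19th (31 − 19).
Full months from April 2087 through December 2087 contribute their day counts.
Then 27 days into January 2088.
Total: 12 + 30 + 31 + 30 + 31 + 31 + 30 + 31 + 30 + 31 + 27 = 314.

314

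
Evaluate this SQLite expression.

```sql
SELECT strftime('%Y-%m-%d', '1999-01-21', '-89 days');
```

First apply '-89 days': 1999-01-21 → 1998-10-24.
`%Y-%m-%d` extracts the ISO date: 1998-10-24.

1998-10-24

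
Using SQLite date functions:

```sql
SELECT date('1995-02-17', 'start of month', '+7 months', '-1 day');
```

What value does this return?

`start of month` rewinds 1995-02-17 to 1995-02-01.
Adding +7 months to 1995-02-01 gives 1995-09-01.
Going back 1 day from 1995-09-01 reaches 1995-08-31 (last day of August, 31 days).

1995-08-31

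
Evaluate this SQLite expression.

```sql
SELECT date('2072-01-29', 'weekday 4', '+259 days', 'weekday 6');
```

2072-10-22

`weekday 4` advances to the next Thursday; 2072-01-29 is a Friday, so it moves forward to 2072-02-04.
Applying '+259 days' to 2072-02-04: counting 259 days forward gives 2072-10-20.
`weekday 6` advances to the next Saturday; 2072-10-20 is a Thursday, so it moves forward to 2072-10-22.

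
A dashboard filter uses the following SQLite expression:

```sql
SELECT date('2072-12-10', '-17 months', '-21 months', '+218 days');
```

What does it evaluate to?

Adding -17 months to 2072-12-10 gives 2071-07-10.
Adding -21 months to 2071-07-10 gives 2069-10-10.
Applying '+218 days' to 2069-10-10: counting 218 days forward gives 2070-05-16.

2070-05-16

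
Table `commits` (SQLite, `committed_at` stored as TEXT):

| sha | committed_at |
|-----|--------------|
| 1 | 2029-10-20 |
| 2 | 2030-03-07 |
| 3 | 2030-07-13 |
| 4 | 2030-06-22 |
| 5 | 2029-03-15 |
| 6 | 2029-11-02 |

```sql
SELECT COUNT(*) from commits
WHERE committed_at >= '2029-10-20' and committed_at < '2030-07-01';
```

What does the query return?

4

Rows in [2029-10-20, 2030-07-01): 2029-10-20, 2030-03-07, 2030-06-22, 2029-11-02 → 4 rows.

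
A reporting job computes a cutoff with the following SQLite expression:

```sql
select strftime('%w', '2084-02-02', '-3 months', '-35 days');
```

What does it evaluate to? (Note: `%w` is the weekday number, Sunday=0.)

2

First apply '-3 months', '-35 days': 2084-02-02 → 2083-09-28.
2083-09-28 is a Tuesday; with Sunday=0 that is 2.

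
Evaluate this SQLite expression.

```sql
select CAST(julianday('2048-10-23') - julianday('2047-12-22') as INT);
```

306

9 days remain in December 2047 after the 22nd (31 − 22).
Full months from January 2048 through September 2048 contribute their day counts.
Then 23 days into October 2048.
Total: 9 + 31 + 29 + 31 + 30 + 31 + 30 + 31 + 31 + 30 + 23 = 306.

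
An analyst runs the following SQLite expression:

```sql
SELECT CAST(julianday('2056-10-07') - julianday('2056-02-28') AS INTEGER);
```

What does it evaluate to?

1 day remains in February 2056 after the 28th (29 − 28).
Full months from March 2056 through September 2056 contribute their day counts.
Then 7 days into October 2056.
Total: 1 + 31 + 30 + 31 + 30 + 31 + 31 + 30 + 7 = 222.

222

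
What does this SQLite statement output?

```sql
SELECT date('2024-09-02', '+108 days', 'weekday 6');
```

2024-12-21

Applying '+108 days' to 2024-09-02: counting 108 days forward gives 2024-12-19.
`weekday 6` advances to the next Saturday; 2024-12-19 is a Thursday, so it moves forward to 2024-12-21.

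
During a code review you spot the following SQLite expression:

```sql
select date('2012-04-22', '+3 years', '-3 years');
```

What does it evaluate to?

2012-04-22

Adding +3 years to 2012-04-22 gives 2015-04-22.
Adding -3 years to 2015-04-22 gives 2012-04-22.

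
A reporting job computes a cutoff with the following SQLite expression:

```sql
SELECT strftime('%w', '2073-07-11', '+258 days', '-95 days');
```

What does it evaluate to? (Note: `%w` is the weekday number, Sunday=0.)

4

First apply '+258 days', '-95 days': 2073-07-11 → 2073-12-21.
2073-12-21 is a Thursday; with Sunday=0 that is 4.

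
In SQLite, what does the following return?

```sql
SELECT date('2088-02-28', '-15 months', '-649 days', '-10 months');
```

Adding -15 months to 2088-02-28 gives 2086-11-28.
Applying '-649 days' to 2086-11-28: counting 649 days back gives 2085-02-17.
Adding -10 months to 2085-02-17 gives 2084-04-17.

2084-04-17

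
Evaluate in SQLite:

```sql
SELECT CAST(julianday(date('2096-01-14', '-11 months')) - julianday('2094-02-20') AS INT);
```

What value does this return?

Adding -11 months to 2096-01-14 gives 2095-02-14.
8 days remain in February 2094 after the 20th (28 − 20).
Full months from March 2094 through January 2095 contribute their day counts.
Then 14 days into February 2095.
Total: 8 + 31 + 30 + 31 + 30 + 31 + 31 + 30 + 31 + 30 + 31 + 31 + 14 = 359.

359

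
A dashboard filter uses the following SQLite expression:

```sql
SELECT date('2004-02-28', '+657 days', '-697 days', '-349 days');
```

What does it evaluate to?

Applying '+657 days' to 2004-02-28: counting 657 days forward gives 2005-12-16.
Applying '-697 days' to 2005-12-16: counting 697 days back gives 2004-01-19.
Applying '-349 days' to 2004-01-19: counting 349 days back gives 2003-02-04.

2003-02-04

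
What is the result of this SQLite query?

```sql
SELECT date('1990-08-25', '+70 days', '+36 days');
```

1990-12-09

Applying '+70 days' to 1990-08-25: counting 70 days forward gives 1990-11-03.
November 1990 has 30 days; 27 remain after the 3rd, so 28 days reach 1990-12-01.
Advancing 8 more days within December lands on 1990-12-09.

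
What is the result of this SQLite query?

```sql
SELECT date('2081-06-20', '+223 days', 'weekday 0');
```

Applying '+223 days' to 2081-06-20: counting 223 days forward gives 2082-01-29.
`weekday 0` advances to the next Sunday; 2082-01-29 is a Thursday, so it moves forward to 2082-02-01.

2082-02-01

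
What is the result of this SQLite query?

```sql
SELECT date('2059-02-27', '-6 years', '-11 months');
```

2052-03-27

Adding -6 years to 2059-02-27 gives 2053-02-27.
Adding -11 months to 2053-02-27 gives 2052-03-27.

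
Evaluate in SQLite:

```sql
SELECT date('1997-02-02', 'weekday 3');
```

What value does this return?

`weekday 3` advances to the next Wednesday; 1997-02-02 is a Sunday, so it moves forward to 1997-02-05.

1997-02-05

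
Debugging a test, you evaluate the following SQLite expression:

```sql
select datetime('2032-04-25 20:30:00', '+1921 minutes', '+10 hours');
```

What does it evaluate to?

2032-04-27 14:31:00

1921 minutes = 32h 1m; +1921 minutes from 2032-04-25 20:30:00 is 2032-04-27 04:31:00 (crosses midnight).
+10 hours from 2032-04-27 04:31:00 is 2032-04-27 14:31:00.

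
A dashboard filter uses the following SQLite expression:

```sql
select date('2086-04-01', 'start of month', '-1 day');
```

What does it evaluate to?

`start of month` rewinds 2086-04-01 to 2086-04-01.
Going back 1 day from 2086-04-01 reaches 2086-03-31 (last day of March, 31 days).

2086-03-31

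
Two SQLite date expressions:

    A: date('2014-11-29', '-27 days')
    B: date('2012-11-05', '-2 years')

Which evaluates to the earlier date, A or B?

A = 2014-11-02.
B = 2010-11-05.
B is earlier.

B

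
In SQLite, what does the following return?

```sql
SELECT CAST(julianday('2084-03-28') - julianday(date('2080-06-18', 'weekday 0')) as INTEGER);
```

`weekday 0` advances to the next Sunday; 2080-06-18 is a Tuesday, so it moves forward to 2080-06-23.
7 days remain in June 2080 after the 23rd (30 − 23).
Full months from July 2080 through February 2084 contribute their day counts.
Then 28 days into March 2084.
Total: 7 + 31 + 31 + 30 + 31 + 30 + 31 + 31 + 28 + 31 + 30 + 31 + 30 + 31 + 31 + 30 + 31 + 30 + 31 + 31 + 28 + 31 + 30 + 31 + 30 + 31 + 31 + 30 + 31 + 30 + 31 + 31 + 28 + 31 + 30 + 31 + 30 + 31 + 31 + 30 + 31 + 30 + 31 + 31 + 29 + 28 = 1374.

1374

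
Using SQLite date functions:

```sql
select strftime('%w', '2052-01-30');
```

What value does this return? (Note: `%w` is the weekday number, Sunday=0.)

2

2052-01-30 is a Tuesday; with Sunday=0 that is 2.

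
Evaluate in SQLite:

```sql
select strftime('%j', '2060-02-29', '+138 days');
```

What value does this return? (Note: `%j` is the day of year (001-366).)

198

First apply '+138 days': 2060-02-29 → 2060-07-16.
Day-of-year for 2060-07-16: days since 2060-01-01 inclusive = 198, zero-padded to 198.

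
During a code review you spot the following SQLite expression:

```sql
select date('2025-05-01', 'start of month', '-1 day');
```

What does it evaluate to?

2025-04-30

`start of month` rewinds 2025-05-01 to 2025-05-01.
Going back 1 day from 2025-05-01 reaches 2025-04-30 (last day of April, 30 days).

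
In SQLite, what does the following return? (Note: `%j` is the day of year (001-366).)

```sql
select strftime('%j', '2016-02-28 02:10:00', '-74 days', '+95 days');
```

080

First apply '-74 days', '+95 days': 2016-02-28 02:10:00 → 2016-03-20 02:10:00.
Day-of-year for 2016-03-20: days since 2016-01-01 inclusive = 80, zero-padded to 080.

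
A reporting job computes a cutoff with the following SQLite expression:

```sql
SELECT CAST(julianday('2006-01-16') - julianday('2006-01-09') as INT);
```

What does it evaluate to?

Both dates are in January 2006: 16 − 9 = 7.

7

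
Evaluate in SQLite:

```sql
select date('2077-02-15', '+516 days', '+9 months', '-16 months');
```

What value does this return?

Applying '+516 days' to 2077-02-15: counting 516 days forward gives 2078-07-16.
Adding +9 months to 2078-07-16 gives 2079-04-16.
Adding -16 months to 2079-04-16 gives 2077-12-16.

2077-12-16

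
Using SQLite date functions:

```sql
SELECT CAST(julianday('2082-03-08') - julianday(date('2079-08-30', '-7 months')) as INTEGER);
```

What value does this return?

1133

Adding -7 months to 2079-08-30 gives 2079-01-30.
1 day remains in January 2079 after the 30th (31 − 30).
Full months from February 2079 through February 2082 contribute their day counts.
Then 8 days into March 2082.
Total: 1 + 28 + 31 + 30 + 31 + 30 + 31 + 31 + 30 + 31 + 30 + 31 + 31 + 29 + 31 + 30 + 31 + 30 + 31 + 31 + 30 + 31 + 30 + 31 + 31 + 28 + 31 + 30 + 31 + 30 + 31 + 31 + 30 + 31 + 30 + 31 + 31 + 28 + 8 = 1133.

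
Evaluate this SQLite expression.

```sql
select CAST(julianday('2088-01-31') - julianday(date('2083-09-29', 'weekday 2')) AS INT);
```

`weekday 2` advances to the next Tuesday; 2083-09-29 is a Wednesday, so it moves forward to 2083-10-05.
26 days remain in October 2083 after the 5th (31 − 5).
Full months from November 2083 through December 2087 contribute their day counts.
Then 31 days into January 2088.
Total: 26 + 30 + 31 + 31 + 29 + 31 + 30 + 31 + 30 + 31 + 31 + 30 + 31 + 30 + 31 + 31 + 28 + 31 + 30 + 31 + 30 + 31 + 31 + 30 + 31 + 30 + 31 + 31 + 28 + 31 + 30 + 31 + 30 + 31 + 31 + 30 + 31 + 30 + 31 + 31 + 28 + 31 + 30 + 31 + 30 + 31 + 31 + 30 + 31 + 30 + 31 + 31 = 1579.

1579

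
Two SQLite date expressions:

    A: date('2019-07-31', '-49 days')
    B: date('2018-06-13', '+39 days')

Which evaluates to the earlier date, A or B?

B

A = 2019-06-12.
B = 2018-07-22.
B is earlier.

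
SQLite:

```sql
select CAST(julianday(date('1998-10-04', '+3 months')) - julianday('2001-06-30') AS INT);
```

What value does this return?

-908

Adding +3 months to 1998-10-04 gives 1999-01-04.
27 days remain in January 1999 after the 4th (31 − 4).
Full months from February 1999 through May 2001 contribute their day counts.
Then 30 days into June 2001.
Total: 27 + 28 + 31 + 30 + 31 + 30 + 31 + 31 + 30 + 31 + 30 + 31 + 31 + 29 + 31 + 30 + 31 + 30 + 31 + 31 + 30 + 31 + 30 + 31 + 31 + 28 + 31 + 30 + 31 + 30 = 908.
The subtraction is earlier − later, so the result is −908 → -908.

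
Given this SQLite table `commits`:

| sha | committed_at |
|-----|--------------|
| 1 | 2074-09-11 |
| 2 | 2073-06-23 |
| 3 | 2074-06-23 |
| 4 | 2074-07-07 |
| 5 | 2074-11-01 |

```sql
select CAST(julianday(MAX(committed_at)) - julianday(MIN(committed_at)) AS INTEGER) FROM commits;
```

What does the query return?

MIN = 2073-06-23, MAX = 2074-11-01.
7 days remain in June 2073 after the 23rd (30 − 23).
Full months from July 2073 through October 2074 contribute their day counts.
Then 1 day into November 2074.
Total: 7 + 31 + 31 + 30 + 31 + 30 + 31 + 31 + 28 + 31 + 30 + 31 + 30 + 31 + 31 + 30 + 31 + 1 = 496.

496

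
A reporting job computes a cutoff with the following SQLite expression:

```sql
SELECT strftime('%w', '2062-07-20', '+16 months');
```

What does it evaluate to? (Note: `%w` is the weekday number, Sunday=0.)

First apply '+16 months': 2062-07-20 → 2063-11-20.
2063-11-20 is a Tuesday; with Sunday=0 that is 2.

2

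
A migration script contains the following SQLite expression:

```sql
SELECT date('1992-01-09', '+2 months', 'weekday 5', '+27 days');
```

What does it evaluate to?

Adding +2 months to 1992-01-09 gives 1992-03-09.
`weekday 5` advances to the next Friday; 1992-03-09 is a Monday, so it moves forward to 1992-03-13.
March 1992 has 31 days; 18 remain after the 13th, so 19 days reach 1992-04-01.
Advancing 8 more days within April lands on 1992-04-09.

1992-04-09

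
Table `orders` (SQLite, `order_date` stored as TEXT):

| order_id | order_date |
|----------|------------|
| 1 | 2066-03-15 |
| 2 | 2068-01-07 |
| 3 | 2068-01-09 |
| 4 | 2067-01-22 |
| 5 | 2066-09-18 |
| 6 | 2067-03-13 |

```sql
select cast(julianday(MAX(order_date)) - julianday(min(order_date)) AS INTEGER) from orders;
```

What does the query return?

MIN = 2066-03-15, MAX = 2068-01-09.
16 days remain in March 2066 after the 15th (31 − 15).
Full months from April 2066 through December 2067 contribute their day counts.
Then 9 days into January 2068.
Total: 16 + 30 + 31 + 30 + 31 + 31 + 30 + 31 + 30 + 31 + 31 + 28 + 31 + 30 + 31 + 30 + 31 + 31 + 30 + 31 + 30 + 31 + 9 = 665.

665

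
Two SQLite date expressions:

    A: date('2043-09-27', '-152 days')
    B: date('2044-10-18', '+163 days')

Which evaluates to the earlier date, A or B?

A = 2043-04-28.
B = 2045-03-30.
A is earlier.

A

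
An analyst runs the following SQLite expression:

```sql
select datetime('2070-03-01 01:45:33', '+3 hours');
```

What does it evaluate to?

2070-03-01 04:45:33

+3 hours from 2070-03-01 01:45:33 is 2070-03-01 04:45:33.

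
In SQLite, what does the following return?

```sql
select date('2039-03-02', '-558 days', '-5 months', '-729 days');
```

2035-03-23

Applying '-558 days' to 2039-03-02: counting 558 days back gives 2037-08-21.
Adding -5 months to 2037-08-21 gives 2037-03-21.
Applying '-729 days' to 2037-03-21: counting 729 days back gives 2035-03-23.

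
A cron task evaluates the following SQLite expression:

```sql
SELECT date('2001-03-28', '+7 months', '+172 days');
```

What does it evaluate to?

Adding +7 months to 2001-03-28 gives 2001-10-28.
Applying '+172 days' to 2001-10-28: counting 172 days forward gives 2002-04-18.

2002-04-18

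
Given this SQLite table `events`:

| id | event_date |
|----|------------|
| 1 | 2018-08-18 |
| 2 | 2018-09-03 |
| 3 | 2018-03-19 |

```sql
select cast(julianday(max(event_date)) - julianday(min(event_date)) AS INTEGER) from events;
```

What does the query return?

MIN = 2018-03-19, MAX = 2018-09-03.
12 days remain in March 2018 after the 19th (31 − 19).
April 2018: 30 days.
May 2018: 31 days.
June 2018: 30 days.
July 2018: 31 days.
August 2018: 31 days.
Then 3 days into September 2018.
Total: 12 + 30 + 31 + 30 + 31 + 31 + 3 = 168.

168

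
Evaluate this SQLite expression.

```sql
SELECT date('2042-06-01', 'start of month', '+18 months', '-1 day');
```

`start of month` rewinds 2042-06-01 to 2042-06-01.
Adding +18 months to 2042-06-01 gives 2043-12-01.
Going back 1 day from 2043-12-01 reaches 2043-11-30 (last day of November, 30 days).

2043-11-30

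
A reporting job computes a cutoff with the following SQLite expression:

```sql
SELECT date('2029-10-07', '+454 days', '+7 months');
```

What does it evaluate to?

Applying '+454 days' to 2029-10-07: counting 454 days forward gives 2031-01-04.
Adding +7 months to 2031-01-04 gives 2031-08-04.

2031-08-04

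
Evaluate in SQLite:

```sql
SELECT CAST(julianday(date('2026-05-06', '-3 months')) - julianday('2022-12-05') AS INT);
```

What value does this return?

Adding -3 months to 2026-05-06 gives 2026-02-06.
26 days remain in December 2022 after the 5th (31 − 5).
Full months from January 2023 through January 2026 contribute their day counts.
Then 6 days into February 2026.
Total: 26 + 31 + 28 + 31 + 30 + 31 + 30 + 31 + 31 + 30 + 31 + 30 + 31 + 31 + 29 + 31 + 30 + 31 + 30 + 31 + 31 + 30 + 31 + 30 + 31 + 31 + 28 + 31 + 30 + 31 + 30 + 31 + 31 + 30 + 31 + 30 + 31 + 31 + 6 = 1159.

1159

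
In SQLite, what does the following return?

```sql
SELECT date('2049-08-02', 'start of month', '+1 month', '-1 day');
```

`start of month` rewinds 2049-08-02 to 2049-08-01.
Adding +1 month to 2049-08-01 gives 2049-09-01.
Going back 1 day from 2049-09-01 reaches 2049-08-31 (last day of August, 31 days).

2049-08-31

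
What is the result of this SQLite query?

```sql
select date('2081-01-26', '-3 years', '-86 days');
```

Adding -3 years to 2081-01-26 gives 2078-01-26.
Applying '-86 days' to 2078-01-26: counting 86 days back gives 2077-11-01.

2077-11-01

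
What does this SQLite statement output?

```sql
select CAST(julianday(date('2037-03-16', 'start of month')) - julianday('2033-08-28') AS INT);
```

1281

`start of month` rewinds 2037-03-16 to 2037-03-01.
3 days remain in August 2033 after the 28th (31 − 28).
Full months from September 2033 through February 2037 contribute their day counts.
Then 1 day into March 2037.
Total: 3 + 30 + 31 + 30 + 31 + 31 + 28 + 31 + 30 + 31 + 30 + 31 + 31 + 30 + 31 + 30 + 31 + 31 + 28 + 31 + 30 + 31 + 30 + 31 + 31 + 30 + 31 + 30 + 31 + 31 + 29 + 31 + 30 + 31 + 30 + 31 + 31 + 30 + 31 + 30 + 31 + 31 + 28 + 1 = 1281.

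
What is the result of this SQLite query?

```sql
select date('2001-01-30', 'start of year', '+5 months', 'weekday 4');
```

`start of year` rewinds 2001-01-30 to 2001-01-01.
Adding +5 months to 2001-01-01 gives 2001-06-01.
`weekday 4` advances to the next Thursday; 2001-06-01 is a Friday, so it moves forward to 2001-06-07.

2001-06-07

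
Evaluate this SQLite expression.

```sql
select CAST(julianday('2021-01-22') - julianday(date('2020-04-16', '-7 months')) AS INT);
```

494

Adding -7 months to 2020-04-16 gives 2019-09-16.
14 days remain in September 2019 after the 16th (30 − 16).
Full months from October 2019 through December 2020 contribute their day counts.
Then 22 days into January 2021.
Total: 14 + 31 + 30 + 31 + 31 + 29 + 31 + 30 + 31 + 30 + 31 + 31 + 30 + 31 + 30 + 31 + 22 = 494.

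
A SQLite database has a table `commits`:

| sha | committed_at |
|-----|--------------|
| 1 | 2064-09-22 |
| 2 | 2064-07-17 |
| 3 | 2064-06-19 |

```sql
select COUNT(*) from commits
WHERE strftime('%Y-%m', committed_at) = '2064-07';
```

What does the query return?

1

Rows with year-month 2064-07: 2064-07-17 → 1.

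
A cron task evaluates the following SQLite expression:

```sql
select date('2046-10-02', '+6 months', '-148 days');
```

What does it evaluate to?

2046-11-05

Adding +6 months to 2046-10-02 gives 2047-04-02.
Applying '-148 days' to 2047-04-02: counting 148 days back gives 2046-11-05.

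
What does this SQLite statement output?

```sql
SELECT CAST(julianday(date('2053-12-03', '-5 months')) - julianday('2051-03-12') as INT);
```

844

Adding -5 months to 2053-12-03 gives 2053-07-03.
19 days remain in March 2051 after the 12th (31 − 12).
Full months from April 2051 through June 2053 contribute their day counts.
Then 3 days into July 2053.
Total: 19 + 30 + 31 + 30 + 31 + 31 + 30 + 31 + 30 + 31 + 31 + 29 + 31 + 30 + 31 + 30 + 31 + 31 + 30 + 31 + 30 + 31 + 31 + 28 + 31 + 30 + 31 + 30 + 3 = 844.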